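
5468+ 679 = 6147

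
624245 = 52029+572216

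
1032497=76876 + 955621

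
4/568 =1/142 =0.01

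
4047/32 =4047/32 = 126.47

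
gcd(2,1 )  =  1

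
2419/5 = 2419/5=483.80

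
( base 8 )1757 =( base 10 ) 1007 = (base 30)13h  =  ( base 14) 51d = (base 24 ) 1HN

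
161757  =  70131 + 91626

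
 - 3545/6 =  - 3545/6 = - 590.83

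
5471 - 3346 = 2125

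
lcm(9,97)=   873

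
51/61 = 51/61  =  0.84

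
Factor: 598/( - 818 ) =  - 13^1*23^1 * 409^( - 1 ) =- 299/409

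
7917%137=108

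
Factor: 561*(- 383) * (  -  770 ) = 2^1*3^1* 5^1*7^1*11^2*17^1*383^1  =  165444510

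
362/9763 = 362/9763 =0.04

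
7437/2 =3718 + 1/2= 3718.50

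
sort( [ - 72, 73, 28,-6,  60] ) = [ - 72, - 6 , 28,60, 73 ]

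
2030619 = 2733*743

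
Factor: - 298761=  - 3^1*53^1*1879^1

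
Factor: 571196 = 2^2*142799^1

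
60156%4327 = 3905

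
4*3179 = 12716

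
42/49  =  6/7 = 0.86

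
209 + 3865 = 4074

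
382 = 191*2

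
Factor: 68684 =2^2*7^1*11^1*223^1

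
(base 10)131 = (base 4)2003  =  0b10000011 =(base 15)8B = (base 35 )3q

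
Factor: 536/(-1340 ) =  - 2/5=- 2^1*5^( -1)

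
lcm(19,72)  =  1368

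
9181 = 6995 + 2186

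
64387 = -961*( - 67)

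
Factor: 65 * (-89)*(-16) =92560 = 2^4*5^1*13^1*89^1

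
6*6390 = 38340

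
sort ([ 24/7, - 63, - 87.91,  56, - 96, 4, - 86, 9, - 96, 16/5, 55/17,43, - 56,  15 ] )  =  [ - 96, - 96, - 87.91, - 86, - 63, - 56, 16/5,55/17,24/7,4, 9,  15,43,56]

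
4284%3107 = 1177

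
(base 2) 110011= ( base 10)51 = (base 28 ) 1N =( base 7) 102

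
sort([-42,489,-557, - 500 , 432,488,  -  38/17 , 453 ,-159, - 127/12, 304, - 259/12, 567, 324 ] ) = [  -  557, - 500, - 159, - 42, - 259/12, - 127/12, - 38/17, 304, 324, 432, 453,488, 489, 567 ]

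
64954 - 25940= 39014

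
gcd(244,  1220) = 244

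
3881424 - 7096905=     -  3215481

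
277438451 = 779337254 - 501898803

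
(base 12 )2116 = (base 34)34E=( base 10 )3618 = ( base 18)b30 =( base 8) 7042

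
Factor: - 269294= -2^1*29^1 * 4643^1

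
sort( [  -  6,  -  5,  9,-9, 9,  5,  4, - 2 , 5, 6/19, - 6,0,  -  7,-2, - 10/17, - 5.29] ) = [  -  9, - 7, - 6, - 6, -5.29, - 5, - 2, - 2,  -  10/17,0, 6/19,4,5, 5,9,9 ] 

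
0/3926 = 0 = 0.00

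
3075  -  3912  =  - 837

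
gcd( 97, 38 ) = 1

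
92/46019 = 92/46019 = 0.00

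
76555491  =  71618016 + 4937475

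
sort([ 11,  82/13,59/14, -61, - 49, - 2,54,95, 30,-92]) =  [-92,-61, - 49,  -  2,59/14 , 82/13, 11, 30, 54, 95 ] 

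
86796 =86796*1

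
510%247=16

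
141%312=141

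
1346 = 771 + 575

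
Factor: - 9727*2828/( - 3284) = 7^1*71^1 *101^1*137^1*821^( - 1 ) = 6876989/821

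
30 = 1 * 30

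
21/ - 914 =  - 21/914  =  - 0.02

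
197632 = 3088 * 64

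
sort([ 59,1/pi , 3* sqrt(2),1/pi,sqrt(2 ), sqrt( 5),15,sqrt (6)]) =[ 1/pi,1/pi,sqrt( 2) , sqrt( 5),sqrt(6),3*sqrt (2 ),15,59 ] 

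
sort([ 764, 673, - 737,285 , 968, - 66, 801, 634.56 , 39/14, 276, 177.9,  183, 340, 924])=[ - 737,-66,39/14, 177.9, 183, 276 , 285,340, 634.56,673,764,  801, 924,968 ]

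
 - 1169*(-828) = 967932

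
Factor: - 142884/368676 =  - 3^4*11^( - 1)* 19^ ( - 1)  =  - 81/209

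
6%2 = 0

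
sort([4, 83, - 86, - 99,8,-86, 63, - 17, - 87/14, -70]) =[ - 99, - 86, - 86, - 70, - 17,-87/14, 4,  8,63, 83 ]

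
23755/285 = 83 + 20/57 = 83.35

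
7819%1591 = 1455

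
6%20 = 6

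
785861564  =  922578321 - 136716757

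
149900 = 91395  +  58505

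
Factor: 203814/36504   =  67/12 = 2^(-2)* 3^( - 1)*67^1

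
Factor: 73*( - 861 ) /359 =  - 62853/359  =  - 3^1*7^1*41^1*73^1 * 359^( - 1 ) 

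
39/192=13/64 = 0.20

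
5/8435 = 1/1687 =0.00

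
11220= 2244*5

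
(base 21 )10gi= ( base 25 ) F9F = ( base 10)9615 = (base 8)22617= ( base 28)C7B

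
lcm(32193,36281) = 2285703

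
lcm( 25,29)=725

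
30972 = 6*5162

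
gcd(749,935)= 1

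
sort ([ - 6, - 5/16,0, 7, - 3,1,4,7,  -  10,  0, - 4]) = [ - 10, - 6,- 4,-3, - 5/16,0,0,1,4,7, 7] 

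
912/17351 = 912/17351 = 0.05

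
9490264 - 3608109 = 5882155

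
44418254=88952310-44534056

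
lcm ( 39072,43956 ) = 351648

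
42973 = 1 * 42973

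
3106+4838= 7944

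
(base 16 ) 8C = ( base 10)140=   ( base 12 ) B8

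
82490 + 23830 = 106320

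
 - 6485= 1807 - 8292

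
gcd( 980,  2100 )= 140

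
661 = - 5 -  - 666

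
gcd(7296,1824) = 1824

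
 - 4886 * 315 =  - 1539090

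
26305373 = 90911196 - 64605823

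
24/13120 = 3/1640 = 0.00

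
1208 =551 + 657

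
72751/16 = 72751/16 = 4546.94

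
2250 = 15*150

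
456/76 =6 = 6.00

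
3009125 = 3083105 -73980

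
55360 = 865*64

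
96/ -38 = -3+ 9/19 = -2.53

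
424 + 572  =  996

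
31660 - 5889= 25771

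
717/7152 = 239/2384 = 0.10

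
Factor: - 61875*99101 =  - 3^2*5^4*11^1 * 113^1*877^1 = - 6131874375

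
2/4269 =2/4269 = 0.00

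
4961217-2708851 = 2252366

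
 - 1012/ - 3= 337  +  1/3 = 337.33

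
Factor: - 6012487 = - 13^1*462499^1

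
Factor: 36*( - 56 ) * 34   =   - 2^6 *3^2*7^1 * 17^1= - 68544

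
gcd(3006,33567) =501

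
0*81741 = 0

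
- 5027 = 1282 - 6309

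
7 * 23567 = 164969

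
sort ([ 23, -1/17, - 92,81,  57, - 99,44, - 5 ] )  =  [ - 99, - 92 , - 5,- 1/17,23,44,57,81 ] 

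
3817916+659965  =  4477881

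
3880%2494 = 1386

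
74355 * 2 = 148710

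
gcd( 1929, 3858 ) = 1929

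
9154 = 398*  23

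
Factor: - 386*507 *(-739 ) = 2^1 * 3^1*13^2  *  193^1* 739^1  =  144623778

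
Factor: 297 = 3^3 * 11^1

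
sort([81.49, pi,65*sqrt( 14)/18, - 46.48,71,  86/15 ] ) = [-46.48,pi , 86/15, 65*sqrt(14)/18, 71, 81.49]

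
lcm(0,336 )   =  0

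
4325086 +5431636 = 9756722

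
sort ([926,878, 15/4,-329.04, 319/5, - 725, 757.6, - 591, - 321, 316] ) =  [-725, - 591, - 329.04, - 321 , 15/4,319/5, 316,757.6, 878,926 ]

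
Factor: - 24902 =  - 2^1*12451^1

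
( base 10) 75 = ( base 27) 2l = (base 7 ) 135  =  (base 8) 113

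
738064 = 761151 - 23087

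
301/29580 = 301/29580 = 0.01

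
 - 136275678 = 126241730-262517408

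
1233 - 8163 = - 6930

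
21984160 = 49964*440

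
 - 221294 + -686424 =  - 907718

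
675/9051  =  225/3017 = 0.07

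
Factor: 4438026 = 2^1*3^2*246557^1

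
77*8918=686686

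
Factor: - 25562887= - 7^1*149^1*24509^1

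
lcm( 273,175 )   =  6825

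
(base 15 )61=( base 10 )91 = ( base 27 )3A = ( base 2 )1011011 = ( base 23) 3M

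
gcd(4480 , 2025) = 5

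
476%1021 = 476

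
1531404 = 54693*28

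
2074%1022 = 30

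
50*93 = 4650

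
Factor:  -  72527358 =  - 2^1*3^1*1381^1*8753^1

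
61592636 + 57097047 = 118689683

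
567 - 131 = 436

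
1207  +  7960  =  9167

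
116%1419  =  116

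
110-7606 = - 7496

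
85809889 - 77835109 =7974780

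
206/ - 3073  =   -206/3073=-0.07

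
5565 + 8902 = 14467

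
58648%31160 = 27488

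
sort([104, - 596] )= [ - 596,104 ] 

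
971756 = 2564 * 379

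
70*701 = 49070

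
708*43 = 30444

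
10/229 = 10/229 = 0.04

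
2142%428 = 2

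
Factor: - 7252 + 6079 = -1173 = -3^1 * 17^1*23^1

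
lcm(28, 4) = 28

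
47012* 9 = 423108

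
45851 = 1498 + 44353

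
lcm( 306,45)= 1530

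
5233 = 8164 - 2931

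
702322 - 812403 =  - 110081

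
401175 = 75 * 5349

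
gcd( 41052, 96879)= 3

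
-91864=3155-95019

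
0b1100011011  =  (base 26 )14F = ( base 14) 40b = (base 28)10b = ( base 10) 795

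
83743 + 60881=144624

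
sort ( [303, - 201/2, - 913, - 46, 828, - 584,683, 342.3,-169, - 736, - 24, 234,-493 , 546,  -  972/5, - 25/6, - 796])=[ - 913, - 796,  -  736, - 584,  -  493, - 972/5,-169, - 201/2, - 46, - 24, - 25/6,234, 303, 342.3, 546, 683, 828 ]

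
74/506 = 37/253 = 0.15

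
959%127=70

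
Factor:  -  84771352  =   - 2^3*1217^1 * 8707^1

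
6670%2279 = 2112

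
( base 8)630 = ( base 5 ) 3113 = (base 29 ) E2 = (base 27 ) f3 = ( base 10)408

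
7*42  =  294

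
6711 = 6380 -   -  331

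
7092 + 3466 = 10558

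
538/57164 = 269/28582 =0.01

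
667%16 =11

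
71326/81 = 880 + 46/81= 880.57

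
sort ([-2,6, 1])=[-2, 1,6] 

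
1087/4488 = 1087/4488 = 0.24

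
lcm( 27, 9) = 27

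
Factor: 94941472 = 2^5  *2966921^1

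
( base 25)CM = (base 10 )322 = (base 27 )bp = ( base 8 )502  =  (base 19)GI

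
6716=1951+4765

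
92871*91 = 8451261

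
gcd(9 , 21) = 3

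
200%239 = 200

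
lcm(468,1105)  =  39780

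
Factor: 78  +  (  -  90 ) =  - 12 = - 2^2*3^1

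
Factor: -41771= -41771^1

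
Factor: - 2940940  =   - 2^2*5^1*147047^1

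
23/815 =23/815 = 0.03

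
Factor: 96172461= 3^3*7^1 *11^1 * 167^1*277^1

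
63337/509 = 124 + 221/509 = 124.43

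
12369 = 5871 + 6498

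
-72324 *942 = -68129208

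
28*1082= 30296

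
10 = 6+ 4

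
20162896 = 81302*248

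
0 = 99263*0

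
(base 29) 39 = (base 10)96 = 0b1100000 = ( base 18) 56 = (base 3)10120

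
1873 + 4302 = 6175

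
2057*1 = 2057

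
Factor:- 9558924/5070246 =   -  2^1*479^1*1663^1*845041^( - 1 ) = - 1593154/845041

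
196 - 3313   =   - 3117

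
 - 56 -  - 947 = 891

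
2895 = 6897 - 4002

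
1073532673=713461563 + 360071110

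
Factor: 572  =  2^2*11^1 * 13^1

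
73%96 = 73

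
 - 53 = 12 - 65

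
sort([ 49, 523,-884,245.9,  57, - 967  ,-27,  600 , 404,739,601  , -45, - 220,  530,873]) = [  -  967, - 884, - 220, - 45,- 27,  49, 57 , 245.9, 404, 523,530, 600,601 , 739,873 ] 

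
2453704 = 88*27883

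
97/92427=97/92427  =  0.00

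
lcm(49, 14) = 98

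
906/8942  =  453/4471=0.10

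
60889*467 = 28435163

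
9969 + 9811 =19780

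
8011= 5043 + 2968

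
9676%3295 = 3086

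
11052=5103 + 5949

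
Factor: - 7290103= - 23^1*316961^1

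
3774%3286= 488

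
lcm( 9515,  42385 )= 466235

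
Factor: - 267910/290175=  - 734/795=- 2^1*3^( -1)* 5^ ( - 1 )*53^( - 1) *367^1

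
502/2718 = 251/1359= 0.18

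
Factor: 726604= 2^2*373^1*487^1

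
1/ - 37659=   -  1 + 37658/37659 = -0.00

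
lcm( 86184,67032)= 603288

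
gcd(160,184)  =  8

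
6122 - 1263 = 4859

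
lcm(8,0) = 0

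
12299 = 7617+4682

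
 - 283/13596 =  - 283/13596 = - 0.02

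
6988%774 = 22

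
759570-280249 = 479321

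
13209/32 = 412+ 25/32 = 412.78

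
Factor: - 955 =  - 5^1*191^1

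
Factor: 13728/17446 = 2^4*3^1*61^( - 1) = 48/61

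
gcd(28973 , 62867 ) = 7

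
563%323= 240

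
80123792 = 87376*917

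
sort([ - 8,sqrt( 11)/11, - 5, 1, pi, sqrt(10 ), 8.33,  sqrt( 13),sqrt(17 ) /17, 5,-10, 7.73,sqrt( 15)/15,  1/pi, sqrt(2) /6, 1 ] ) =[ - 10, - 8, - 5,sqrt( 2) /6, sqrt ( 17 )/17,sqrt( 15)/15,sqrt( 11) /11, 1/pi, 1,1, pi,  sqrt( 10), sqrt ( 13),5 , 7.73,8.33]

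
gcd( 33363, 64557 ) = 9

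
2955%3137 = 2955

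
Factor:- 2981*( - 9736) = 2^3*11^1 *271^1*1217^1 =29023016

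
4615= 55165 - 50550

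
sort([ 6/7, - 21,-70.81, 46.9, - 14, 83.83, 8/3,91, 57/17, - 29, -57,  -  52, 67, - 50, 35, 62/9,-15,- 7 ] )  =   [ - 70.81, - 57, - 52, - 50, - 29, - 21, - 15,-14, - 7, 6/7,8/3, 57/17, 62/9, 35, 46.9 , 67, 83.83, 91]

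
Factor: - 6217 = -6217^1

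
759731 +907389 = 1667120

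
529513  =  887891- 358378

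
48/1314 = 8/219 = 0.04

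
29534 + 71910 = 101444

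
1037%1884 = 1037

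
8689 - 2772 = 5917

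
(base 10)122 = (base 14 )8a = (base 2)1111010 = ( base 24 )52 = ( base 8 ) 172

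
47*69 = 3243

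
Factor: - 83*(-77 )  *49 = 7^3*11^1  *  83^1= 313159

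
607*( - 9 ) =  - 5463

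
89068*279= 24849972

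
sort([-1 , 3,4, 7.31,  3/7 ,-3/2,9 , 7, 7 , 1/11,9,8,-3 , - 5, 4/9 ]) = [ - 5, -3,- 3/2 , - 1,1/11,3/7,4/9,  3,4 , 7,7, 7.31,8,9, 9]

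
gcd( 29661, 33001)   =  1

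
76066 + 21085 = 97151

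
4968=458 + 4510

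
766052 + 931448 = 1697500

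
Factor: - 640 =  - 2^7 * 5^1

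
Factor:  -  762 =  - 2^1*3^1 * 127^1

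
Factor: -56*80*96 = -2^12*3^1*5^1*7^1  =  - 430080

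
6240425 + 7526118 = 13766543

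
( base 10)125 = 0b1111101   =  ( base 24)55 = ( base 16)7d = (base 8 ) 175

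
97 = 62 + 35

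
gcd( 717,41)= 1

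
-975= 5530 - 6505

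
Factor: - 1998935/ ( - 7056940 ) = 399787/1411388 = 2^( - 2)*11^( - 1 )*32077^( -1)*399787^1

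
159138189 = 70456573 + 88681616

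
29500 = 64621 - 35121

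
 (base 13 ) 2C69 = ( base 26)9G9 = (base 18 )121b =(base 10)6509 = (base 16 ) 196D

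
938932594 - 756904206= 182028388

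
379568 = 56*6778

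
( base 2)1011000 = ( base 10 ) 88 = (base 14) 64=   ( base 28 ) 34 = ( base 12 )74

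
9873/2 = 9873/2 =4936.50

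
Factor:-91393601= - 13^1*1621^1*4337^1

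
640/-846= -1  +  103/423 = - 0.76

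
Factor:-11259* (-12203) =137393577  =  3^4 * 139^1 * 12203^1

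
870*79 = 68730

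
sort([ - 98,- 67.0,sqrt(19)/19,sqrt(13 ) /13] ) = [ - 98, - 67.0,sqrt( 19 ) /19, sqrt(13 )/13 ] 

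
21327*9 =191943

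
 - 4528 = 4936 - 9464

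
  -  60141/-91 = 60141/91 = 660.89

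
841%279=4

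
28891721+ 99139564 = 128031285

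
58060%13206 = 5236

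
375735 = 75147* 5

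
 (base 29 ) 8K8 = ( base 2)1110010010100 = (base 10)7316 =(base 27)a0q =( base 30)83q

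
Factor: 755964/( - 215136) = - 253/72 = - 2^(  -  3 )*3^(-2 )*11^1*23^1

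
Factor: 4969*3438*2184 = 2^4* 3^3*7^1*13^1*191^1*4969^1 =37310193648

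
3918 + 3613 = 7531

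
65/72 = 65/72= 0.90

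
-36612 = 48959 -85571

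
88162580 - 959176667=- 871014087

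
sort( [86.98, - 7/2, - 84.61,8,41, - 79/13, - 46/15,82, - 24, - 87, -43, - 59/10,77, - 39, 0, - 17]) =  [- 87,-84.61,-43, - 39, - 24,-17 , - 79/13 ,-59/10, - 7/2, - 46/15 , 0,8,41,77,82,86.98]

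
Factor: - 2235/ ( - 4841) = 3^1*5^1 * 47^( - 1)*103^(- 1 )*149^1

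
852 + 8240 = 9092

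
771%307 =157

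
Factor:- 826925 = -5^2*11^1 *31^1*97^1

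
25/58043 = 25/58043 = 0.00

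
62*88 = 5456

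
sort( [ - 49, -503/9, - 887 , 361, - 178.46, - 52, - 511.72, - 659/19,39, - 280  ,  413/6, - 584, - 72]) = [ - 887, - 584,-511.72, - 280, - 178.46, - 72, - 503/9, - 52, - 49, - 659/19,39, 413/6, 361]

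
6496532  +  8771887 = 15268419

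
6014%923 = 476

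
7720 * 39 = 301080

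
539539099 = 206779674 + 332759425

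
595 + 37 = 632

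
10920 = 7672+3248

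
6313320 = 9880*639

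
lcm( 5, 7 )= 35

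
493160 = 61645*8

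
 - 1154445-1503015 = -2657460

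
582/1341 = 194/447 =0.43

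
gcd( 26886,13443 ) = 13443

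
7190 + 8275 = 15465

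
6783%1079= 309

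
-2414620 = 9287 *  ( - 260)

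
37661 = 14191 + 23470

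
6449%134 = 17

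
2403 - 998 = 1405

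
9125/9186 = 9125/9186= 0.99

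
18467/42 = 439 + 29/42=439.69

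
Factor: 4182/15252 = 17/62 = 2^( - 1 )*17^1*31^( -1)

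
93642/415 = 225 + 267/415 = 225.64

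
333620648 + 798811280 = 1132431928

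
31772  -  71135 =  - 39363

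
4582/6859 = 4582/6859= 0.67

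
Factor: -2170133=-7^1 * 310019^1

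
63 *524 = 33012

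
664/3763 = 664/3763 = 0.18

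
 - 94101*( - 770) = 72457770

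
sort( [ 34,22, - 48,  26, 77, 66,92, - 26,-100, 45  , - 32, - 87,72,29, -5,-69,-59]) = [ - 100, - 87,-69, - 59 ,-48, - 32, - 26, - 5, 22, 26, 29, 34,45,66,  72 , 77,92] 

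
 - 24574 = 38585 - 63159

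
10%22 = 10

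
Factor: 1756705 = 5^1*351341^1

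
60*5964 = 357840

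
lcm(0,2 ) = 0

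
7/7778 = 7/7778  =  0.00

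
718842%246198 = 226446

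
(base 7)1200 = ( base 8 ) 671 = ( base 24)i9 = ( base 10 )441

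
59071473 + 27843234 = 86914707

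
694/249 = 694/249 = 2.79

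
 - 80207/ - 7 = 11458  +  1/7 = 11458.14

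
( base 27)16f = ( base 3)1020120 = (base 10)906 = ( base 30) 106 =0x38a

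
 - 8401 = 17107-25508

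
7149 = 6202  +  947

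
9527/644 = 1361/92 = 14.79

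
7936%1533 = 271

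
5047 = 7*721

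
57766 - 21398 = 36368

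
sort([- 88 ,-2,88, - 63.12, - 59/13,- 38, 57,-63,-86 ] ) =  [- 88, - 86,  -  63.12, - 63 , -38, - 59/13, - 2, 57, 88]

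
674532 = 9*74948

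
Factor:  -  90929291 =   -  53^1*937^1*1831^1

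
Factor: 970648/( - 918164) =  - 242662/229541 = - 2^1*7^1*13^( - 1 )*17333^1*17657^( - 1)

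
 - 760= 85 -845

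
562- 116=446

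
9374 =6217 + 3157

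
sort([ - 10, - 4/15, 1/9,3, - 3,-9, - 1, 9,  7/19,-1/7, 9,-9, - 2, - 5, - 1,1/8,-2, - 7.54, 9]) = [ - 10, - 9, - 9, - 7.54, - 5, - 3, - 2,-2, - 1, - 1, - 4/15 , - 1/7,1/9,1/8, 7/19,3,9,  9 , 9 ] 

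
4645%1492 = 169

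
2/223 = 2/223 = 0.01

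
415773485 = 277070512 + 138702973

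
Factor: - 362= -2^1*181^1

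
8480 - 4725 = 3755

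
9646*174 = 1678404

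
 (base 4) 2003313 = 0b10000011110111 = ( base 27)bff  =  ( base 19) 1473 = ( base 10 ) 8439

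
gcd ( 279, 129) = 3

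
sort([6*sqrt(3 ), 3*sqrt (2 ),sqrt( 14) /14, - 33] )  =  [ - 33, sqrt( 14) /14 , 3 *sqrt( 2),6 * sqrt( 3)]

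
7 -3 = 4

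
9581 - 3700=5881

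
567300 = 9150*62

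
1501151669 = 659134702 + 842016967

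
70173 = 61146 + 9027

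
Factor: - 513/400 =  - 2^( - 4 )*3^3*5^( - 2)*19^1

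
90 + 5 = 95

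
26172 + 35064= 61236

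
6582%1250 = 332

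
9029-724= 8305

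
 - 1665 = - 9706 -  - 8041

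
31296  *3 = 93888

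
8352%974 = 560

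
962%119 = 10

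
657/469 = 1  +  188/469 = 1.40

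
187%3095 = 187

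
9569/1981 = 4 + 235/283 = 4.83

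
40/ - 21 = - 2 + 2/21 = - 1.90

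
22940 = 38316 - 15376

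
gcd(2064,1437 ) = 3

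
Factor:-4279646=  - 2^1*7^1*29^1 * 83^1* 127^1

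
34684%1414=748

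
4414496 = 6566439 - 2151943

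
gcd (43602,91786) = 2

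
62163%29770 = 2623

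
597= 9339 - 8742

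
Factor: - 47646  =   - 2^1*3^2*2647^1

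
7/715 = 7/715= 0.01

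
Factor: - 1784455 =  - 5^1*23^1 *59^1*263^1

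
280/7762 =140/3881 = 0.04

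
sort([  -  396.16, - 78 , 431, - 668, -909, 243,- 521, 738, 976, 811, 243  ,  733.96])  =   [  -  909, - 668, - 521,-396.16,  -  78,243,243, 431,  733.96, 738,  811, 976] 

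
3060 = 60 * 51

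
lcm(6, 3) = 6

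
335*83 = 27805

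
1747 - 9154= - 7407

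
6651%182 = 99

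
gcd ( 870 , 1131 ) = 87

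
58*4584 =265872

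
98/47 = 98/47 = 2.09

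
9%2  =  1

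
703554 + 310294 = 1013848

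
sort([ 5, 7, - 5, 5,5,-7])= [ - 7  , - 5 , 5, 5, 5,7]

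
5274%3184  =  2090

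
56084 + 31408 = 87492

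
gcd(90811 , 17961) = 1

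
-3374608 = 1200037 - 4574645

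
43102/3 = 43102/3 = 14367.33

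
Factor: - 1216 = - 2^6*19^1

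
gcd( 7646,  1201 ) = 1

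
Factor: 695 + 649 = 1344 = 2^6*3^1*7^1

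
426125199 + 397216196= 823341395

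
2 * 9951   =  19902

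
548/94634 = 274/47317  =  0.01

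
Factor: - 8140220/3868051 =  - 740020/351641 = - 2^2*5^1*73^( - 1)*163^1 * 227^1*4817^( - 1 )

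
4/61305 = 4/61305 =0.00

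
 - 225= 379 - 604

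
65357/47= 1390+27/47 = 1390.57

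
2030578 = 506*4013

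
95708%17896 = 6228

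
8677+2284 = 10961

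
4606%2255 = 96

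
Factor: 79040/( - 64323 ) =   -  2^6 * 3^( - 2) *5^1*7^(-1)  *13^1*19^1*1021^( - 1)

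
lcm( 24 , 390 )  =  1560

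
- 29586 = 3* ( - 9862 )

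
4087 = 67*61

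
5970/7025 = 1194/1405 = 0.85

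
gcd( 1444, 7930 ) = 2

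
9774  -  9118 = 656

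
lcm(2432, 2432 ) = 2432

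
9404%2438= 2090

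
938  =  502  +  436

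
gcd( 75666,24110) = 2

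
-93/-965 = 93/965 = 0.10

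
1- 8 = -7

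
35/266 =5/38= 0.13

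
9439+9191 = 18630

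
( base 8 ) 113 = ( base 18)43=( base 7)135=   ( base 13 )5A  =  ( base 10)75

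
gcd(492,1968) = 492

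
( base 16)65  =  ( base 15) 6B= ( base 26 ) 3n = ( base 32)35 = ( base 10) 101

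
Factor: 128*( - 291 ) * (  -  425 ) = 15830400  =  2^7*3^1*5^2  *17^1*97^1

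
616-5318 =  - 4702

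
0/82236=0 =0.00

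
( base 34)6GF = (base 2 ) 1110101000111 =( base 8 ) 16507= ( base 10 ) 7495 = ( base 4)1311013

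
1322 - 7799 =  - 6477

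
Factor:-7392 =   -  2^5*3^1*7^1 * 11^1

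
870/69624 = 145/11604 = 0.01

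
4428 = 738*6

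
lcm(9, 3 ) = 9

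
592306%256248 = 79810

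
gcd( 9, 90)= 9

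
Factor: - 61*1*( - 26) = 1586=2^1*13^1*61^1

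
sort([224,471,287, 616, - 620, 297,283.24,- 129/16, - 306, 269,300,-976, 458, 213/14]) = [ - 976,- 620,-306, -129/16,213/14 , 224,269, 283.24,  287, 297,300, 458  ,  471, 616]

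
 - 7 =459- 466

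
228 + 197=425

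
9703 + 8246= 17949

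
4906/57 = 4906/57 = 86.07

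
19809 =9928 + 9881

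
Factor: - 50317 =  - 67^1*751^1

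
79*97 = 7663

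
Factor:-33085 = - 5^1 * 13^1*509^1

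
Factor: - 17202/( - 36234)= 3^( - 2)*11^(  -  1)*47^1= 47/99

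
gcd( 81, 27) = 27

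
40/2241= 40/2241  =  0.02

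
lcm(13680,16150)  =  1162800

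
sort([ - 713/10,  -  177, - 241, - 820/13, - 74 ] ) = [ - 241, - 177, - 74, - 713/10,  -  820/13]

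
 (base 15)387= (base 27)12J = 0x322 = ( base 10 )802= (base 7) 2224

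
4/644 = 1/161 = 0.01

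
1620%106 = 30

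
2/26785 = 2/26785 = 0.00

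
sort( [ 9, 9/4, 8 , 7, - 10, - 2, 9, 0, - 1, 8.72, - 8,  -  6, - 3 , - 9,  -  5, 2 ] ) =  [ - 10,-9,  -  8 , - 6 ,-5, - 3, - 2, - 1, 0,  2,9/4 , 7, 8, 8.72 , 9,9]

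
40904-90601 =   -  49697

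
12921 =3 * 4307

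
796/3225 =796/3225 = 0.25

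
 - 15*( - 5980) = 89700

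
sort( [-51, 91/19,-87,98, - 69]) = [ - 87, - 69, - 51, 91/19,98 ]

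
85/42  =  2 + 1/42 = 2.02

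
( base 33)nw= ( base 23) 1B9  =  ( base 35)ML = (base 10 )791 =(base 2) 1100010111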